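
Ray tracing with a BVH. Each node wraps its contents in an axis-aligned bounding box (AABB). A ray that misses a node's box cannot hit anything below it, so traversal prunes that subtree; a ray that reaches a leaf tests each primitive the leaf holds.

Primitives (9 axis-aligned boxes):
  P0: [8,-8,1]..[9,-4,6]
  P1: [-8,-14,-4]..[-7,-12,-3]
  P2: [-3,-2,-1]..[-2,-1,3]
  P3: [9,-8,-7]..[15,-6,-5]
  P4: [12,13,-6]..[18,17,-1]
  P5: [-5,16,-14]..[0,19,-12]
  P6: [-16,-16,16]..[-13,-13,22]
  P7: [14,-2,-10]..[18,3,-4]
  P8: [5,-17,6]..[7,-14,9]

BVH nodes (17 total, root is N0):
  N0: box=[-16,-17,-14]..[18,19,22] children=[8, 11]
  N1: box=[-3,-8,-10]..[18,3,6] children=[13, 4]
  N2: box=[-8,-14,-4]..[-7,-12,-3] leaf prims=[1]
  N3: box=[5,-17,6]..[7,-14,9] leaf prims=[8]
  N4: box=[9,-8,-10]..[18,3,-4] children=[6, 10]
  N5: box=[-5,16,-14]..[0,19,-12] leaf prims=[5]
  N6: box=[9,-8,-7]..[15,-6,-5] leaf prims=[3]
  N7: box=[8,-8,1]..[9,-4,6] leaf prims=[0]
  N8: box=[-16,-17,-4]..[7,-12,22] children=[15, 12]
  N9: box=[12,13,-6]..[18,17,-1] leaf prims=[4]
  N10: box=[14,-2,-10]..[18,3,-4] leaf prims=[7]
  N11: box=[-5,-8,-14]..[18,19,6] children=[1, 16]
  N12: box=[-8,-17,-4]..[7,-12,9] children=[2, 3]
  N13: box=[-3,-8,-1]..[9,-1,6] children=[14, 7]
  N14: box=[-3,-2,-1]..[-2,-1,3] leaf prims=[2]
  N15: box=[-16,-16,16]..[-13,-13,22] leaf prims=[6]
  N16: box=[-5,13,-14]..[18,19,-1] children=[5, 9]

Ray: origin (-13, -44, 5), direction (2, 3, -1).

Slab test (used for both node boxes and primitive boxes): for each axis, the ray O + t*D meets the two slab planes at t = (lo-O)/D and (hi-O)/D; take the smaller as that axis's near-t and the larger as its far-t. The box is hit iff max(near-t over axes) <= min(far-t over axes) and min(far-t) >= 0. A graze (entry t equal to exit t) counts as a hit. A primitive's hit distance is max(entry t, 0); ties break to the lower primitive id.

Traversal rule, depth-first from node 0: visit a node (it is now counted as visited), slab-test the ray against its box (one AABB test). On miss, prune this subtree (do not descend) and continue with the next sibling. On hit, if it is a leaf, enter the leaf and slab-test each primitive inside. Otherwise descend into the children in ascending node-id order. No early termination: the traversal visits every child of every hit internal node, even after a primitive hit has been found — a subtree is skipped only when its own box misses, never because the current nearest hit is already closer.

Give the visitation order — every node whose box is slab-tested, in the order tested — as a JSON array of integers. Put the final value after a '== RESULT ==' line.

Traverse from the root:
N0 x:[-3/2,31/2] y:[9,21] z:[-17,19] -> hit [9,31/2], descend [8, 11]
  N8 x:[-3/2,10] y:[9,32/3] z:[-17,9] -> hit [9,9], descend [12, 15]
    N12 x:[5/2,10] y:[9,32/3] z:[-4,9] -> hit [9,9], descend [2, 3]
      N2 x:[5/2,3] y:[10,32/3] z:[8,9] -> miss, prune
      N3 x:[9,10] y:[9,10] z:[-4,-1] -> miss, prune
    N15 x:[-3/2,0] y:[28/3,31/3] z:[-17,-11] -> miss, prune
  N11 x:[4,31/2] y:[12,21] z:[-1,19] -> hit [12,31/2], descend [1, 16]
    N1 x:[5,31/2] y:[12,47/3] z:[-1,15] -> hit [12,15], descend [4, 13]
      N4 x:[11,31/2] y:[12,47/3] z:[9,15] -> hit [12,15], descend [6, 10]
        N6 x:[11,14] y:[12,38/3] z:[10,12] -> hit [12,12] leaf, test {P3@t=12}
        N10 x:[27/2,31/2] y:[14,47/3] z:[9,15] -> hit [14,15] leaf, test {P7@t=14}
      N13 x:[5,11] y:[12,43/3] z:[-1,6] -> miss, prune
    N16 x:[4,31/2] y:[19,21] z:[6,19] -> miss, prune

order=[0, 8, 12, 2, 3, 15, 11, 1, 4, 6, 10, 13, 16]  |boxes|=13  |leaves|=2  hit=P3

== RESULT ==
[0, 8, 12, 2, 3, 15, 11, 1, 4, 6, 10, 13, 16]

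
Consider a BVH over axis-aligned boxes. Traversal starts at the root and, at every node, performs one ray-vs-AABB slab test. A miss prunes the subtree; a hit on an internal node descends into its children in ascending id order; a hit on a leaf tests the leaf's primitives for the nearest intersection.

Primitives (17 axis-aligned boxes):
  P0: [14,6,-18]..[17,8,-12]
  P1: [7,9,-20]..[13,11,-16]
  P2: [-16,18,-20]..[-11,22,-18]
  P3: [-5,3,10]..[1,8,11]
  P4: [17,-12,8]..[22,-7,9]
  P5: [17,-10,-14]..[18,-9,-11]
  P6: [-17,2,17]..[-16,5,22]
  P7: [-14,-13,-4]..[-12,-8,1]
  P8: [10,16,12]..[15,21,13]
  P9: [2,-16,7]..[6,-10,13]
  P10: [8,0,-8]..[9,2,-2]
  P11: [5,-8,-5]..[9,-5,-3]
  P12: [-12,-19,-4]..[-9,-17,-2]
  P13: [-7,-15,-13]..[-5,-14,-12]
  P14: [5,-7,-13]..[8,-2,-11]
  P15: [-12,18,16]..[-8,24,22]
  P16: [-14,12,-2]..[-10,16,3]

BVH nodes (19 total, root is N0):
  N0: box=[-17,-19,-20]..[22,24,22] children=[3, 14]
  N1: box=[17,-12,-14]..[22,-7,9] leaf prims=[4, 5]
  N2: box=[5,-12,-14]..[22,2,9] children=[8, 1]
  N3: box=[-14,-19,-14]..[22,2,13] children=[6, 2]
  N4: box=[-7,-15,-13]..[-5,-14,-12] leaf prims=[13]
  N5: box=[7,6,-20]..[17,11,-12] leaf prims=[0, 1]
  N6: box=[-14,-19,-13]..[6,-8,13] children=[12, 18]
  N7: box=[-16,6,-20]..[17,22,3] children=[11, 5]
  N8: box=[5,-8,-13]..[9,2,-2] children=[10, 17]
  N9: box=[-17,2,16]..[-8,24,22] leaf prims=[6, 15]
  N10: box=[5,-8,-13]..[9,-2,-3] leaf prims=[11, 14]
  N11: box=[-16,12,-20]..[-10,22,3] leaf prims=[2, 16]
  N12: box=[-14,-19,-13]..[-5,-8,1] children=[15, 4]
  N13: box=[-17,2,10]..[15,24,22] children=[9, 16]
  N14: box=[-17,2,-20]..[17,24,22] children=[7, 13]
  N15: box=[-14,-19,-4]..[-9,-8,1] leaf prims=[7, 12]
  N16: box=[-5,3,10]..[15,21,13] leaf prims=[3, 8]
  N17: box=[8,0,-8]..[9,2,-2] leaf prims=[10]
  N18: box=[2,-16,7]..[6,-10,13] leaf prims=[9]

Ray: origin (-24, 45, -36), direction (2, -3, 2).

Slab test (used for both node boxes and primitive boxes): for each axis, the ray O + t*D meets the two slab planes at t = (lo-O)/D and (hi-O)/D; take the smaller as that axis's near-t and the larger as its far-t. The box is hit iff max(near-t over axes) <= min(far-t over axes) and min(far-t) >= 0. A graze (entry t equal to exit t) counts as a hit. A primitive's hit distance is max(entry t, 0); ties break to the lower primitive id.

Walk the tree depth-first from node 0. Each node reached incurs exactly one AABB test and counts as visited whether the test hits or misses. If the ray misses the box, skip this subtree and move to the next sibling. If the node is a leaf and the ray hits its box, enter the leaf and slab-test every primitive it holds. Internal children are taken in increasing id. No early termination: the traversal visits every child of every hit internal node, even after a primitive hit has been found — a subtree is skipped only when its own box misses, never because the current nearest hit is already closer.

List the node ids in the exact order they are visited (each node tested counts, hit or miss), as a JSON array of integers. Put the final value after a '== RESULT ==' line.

Trace the traversal:
N0 x:[7/2,23] y:[7,64/3] z:[8,29] -> hit [8,64/3], descend [3, 14]
  N3 x:[5,23] y:[43/3,64/3] z:[11,49/2] -> hit [43/3,64/3], descend [2, 6]
    N2 x:[29/2,23] y:[43/3,19] z:[11,45/2] -> hit [29/2,19], descend [1, 8]
      N1 x:[41/2,23] y:[52/3,19] z:[11,45/2] -> miss, prune
      N8 x:[29/2,33/2] y:[43/3,53/3] z:[23/2,17] -> hit [29/2,33/2], descend [10, 17]
        N10 x:[29/2,33/2] y:[47/3,53/3] z:[23/2,33/2] -> hit [47/3,33/2] leaf, test {P11(miss), P14(miss)}
        N17 x:[16,33/2] y:[43/3,15] z:[14,17] -> miss, prune
    N6 x:[5,15] y:[53/3,64/3] z:[23/2,49/2] -> miss, prune
  N14 x:[7/2,41/2] y:[7,43/3] z:[8,29] -> hit [8,43/3], descend [7, 13]
    N7 x:[4,41/2] y:[23/3,13] z:[8,39/2] -> hit [8,13], descend [5, 11]
      N5 x:[31/2,41/2] y:[34/3,13] z:[8,12] -> miss, prune
      N11 x:[4,7] y:[23/3,11] z:[8,39/2] -> miss, prune
    N13 x:[7/2,39/2] y:[7,43/3] z:[23,29] -> miss, prune

Summary -> nodes [0, 3, 2, 1, 8, 10, 17, 6, 14, 7, 5, 11, 13]; box-tests=13; leaf-entries=1; first=miss

== RESULT ==
[0, 3, 2, 1, 8, 10, 17, 6, 14, 7, 5, 11, 13]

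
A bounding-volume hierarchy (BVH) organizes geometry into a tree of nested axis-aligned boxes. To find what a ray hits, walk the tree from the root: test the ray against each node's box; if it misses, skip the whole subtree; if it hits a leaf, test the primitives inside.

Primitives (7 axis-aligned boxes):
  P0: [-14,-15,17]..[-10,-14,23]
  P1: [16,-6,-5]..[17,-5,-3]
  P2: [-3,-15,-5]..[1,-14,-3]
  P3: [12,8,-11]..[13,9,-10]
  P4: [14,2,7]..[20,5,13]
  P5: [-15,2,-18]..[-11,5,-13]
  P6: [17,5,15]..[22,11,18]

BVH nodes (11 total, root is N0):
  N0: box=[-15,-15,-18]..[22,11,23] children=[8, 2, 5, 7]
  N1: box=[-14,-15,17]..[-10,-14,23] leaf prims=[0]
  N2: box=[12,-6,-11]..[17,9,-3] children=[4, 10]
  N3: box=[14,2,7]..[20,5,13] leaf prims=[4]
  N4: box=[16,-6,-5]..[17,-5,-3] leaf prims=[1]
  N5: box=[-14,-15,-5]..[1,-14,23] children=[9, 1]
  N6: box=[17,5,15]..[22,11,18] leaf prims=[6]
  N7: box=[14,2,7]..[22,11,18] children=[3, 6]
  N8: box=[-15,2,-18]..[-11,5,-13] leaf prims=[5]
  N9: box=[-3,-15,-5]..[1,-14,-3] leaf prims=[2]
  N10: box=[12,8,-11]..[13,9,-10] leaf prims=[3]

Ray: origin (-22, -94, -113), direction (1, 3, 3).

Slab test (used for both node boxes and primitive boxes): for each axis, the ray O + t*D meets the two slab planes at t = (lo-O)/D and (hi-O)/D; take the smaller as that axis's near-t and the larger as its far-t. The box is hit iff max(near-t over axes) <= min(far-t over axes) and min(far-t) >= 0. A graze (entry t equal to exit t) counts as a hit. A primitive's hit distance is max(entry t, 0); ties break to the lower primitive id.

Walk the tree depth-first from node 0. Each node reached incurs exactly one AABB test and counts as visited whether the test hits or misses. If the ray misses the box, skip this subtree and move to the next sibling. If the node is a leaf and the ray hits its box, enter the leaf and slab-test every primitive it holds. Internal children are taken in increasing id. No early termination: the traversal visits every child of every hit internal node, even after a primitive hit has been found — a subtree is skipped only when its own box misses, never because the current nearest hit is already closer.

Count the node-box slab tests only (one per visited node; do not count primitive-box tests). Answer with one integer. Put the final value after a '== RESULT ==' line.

Trace the traversal:
N0 x:[7,44] y:[79/3,35] z:[95/3,136/3] -> hit [95/3,35], descend [2, 5, 7, 8]
  N2 x:[34,39] y:[88/3,103/3] z:[34,110/3] -> hit [34,103/3], descend [4, 10]
    N4 x:[38,39] y:[88/3,89/3] z:[36,110/3] -> miss, prune
    N10 x:[34,35] y:[34,103/3] z:[34,103/3] -> hit [34,103/3] leaf, test {P3@t=34}
  N5 x:[8,23] y:[79/3,80/3] z:[36,136/3] -> miss, prune
  N7 x:[36,44] y:[32,35] z:[40,131/3] -> miss, prune
  N8 x:[7,11] y:[32,33] z:[95/3,100/3] -> miss, prune

Summary -> nodes [0, 2, 4, 10, 5, 7, 8]; box-tests=7; leaf-entries=1; first=P3

== RESULT ==
7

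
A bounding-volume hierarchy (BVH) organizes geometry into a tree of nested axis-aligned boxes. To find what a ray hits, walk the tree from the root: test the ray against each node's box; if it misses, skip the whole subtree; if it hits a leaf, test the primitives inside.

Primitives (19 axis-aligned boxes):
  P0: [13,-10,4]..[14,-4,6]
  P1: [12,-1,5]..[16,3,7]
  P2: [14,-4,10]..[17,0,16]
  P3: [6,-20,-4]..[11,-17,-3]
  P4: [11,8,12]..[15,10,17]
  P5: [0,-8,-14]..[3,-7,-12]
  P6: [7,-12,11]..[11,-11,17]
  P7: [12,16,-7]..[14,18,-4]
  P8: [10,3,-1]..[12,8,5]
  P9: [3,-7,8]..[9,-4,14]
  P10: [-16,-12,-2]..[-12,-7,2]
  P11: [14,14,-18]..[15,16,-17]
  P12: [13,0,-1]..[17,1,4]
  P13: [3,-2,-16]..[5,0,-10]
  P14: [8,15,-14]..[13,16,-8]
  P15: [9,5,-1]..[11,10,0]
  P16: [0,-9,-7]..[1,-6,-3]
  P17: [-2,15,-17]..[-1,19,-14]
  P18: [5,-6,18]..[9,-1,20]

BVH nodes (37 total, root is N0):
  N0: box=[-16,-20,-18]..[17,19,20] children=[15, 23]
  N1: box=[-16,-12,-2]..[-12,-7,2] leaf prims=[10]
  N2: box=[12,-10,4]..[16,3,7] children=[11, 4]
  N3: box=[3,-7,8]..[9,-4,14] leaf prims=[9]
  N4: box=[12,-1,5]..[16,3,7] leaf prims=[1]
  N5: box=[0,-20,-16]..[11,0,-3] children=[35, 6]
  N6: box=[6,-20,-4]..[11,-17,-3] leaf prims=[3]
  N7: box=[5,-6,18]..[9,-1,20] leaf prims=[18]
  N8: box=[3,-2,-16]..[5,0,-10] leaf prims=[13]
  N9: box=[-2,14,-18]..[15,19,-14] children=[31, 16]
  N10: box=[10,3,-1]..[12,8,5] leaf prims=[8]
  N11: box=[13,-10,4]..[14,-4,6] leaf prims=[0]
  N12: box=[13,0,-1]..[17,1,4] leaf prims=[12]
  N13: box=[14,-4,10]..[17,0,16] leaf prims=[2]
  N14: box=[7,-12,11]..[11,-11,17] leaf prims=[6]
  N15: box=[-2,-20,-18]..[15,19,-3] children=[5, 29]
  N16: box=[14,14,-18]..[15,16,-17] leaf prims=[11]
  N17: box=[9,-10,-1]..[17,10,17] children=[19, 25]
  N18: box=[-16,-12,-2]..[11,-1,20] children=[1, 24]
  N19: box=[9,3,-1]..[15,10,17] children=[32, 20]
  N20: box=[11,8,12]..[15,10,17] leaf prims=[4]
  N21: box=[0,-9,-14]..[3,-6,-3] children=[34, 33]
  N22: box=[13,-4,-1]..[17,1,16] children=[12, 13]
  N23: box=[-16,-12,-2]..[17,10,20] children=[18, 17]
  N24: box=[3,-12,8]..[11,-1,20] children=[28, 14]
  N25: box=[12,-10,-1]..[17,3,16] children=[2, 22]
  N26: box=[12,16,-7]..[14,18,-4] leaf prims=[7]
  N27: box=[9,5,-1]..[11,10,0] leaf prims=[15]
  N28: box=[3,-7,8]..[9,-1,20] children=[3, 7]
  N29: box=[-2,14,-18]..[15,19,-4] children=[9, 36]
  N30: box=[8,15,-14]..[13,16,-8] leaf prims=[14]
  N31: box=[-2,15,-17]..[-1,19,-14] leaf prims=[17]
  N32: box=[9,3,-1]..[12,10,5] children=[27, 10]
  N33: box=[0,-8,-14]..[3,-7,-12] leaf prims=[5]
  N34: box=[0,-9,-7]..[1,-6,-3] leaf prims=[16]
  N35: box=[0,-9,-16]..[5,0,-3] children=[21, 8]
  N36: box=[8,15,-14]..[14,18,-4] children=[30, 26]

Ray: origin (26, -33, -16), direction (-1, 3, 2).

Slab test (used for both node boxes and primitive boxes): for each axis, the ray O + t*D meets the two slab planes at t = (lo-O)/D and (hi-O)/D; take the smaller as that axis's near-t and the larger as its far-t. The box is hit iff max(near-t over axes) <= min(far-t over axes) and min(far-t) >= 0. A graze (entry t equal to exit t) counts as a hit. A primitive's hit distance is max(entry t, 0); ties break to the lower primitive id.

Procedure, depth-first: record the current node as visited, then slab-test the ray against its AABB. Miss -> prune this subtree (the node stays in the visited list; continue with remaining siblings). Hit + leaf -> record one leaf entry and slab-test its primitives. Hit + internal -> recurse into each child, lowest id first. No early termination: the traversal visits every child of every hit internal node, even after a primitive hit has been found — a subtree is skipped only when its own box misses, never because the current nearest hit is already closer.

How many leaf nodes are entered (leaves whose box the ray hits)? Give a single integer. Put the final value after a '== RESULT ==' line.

Trace the traversal:
N0 x:[9,42] y:[13/3,52/3] z:[-1,18] -> hit [9,52/3], descend [15, 23]
  N15 x:[11,28] y:[13/3,52/3] z:[-1,13/2] -> miss, prune
  N23 x:[9,42] y:[7,43/3] z:[7,18] -> hit [9,43/3], descend [17, 18]
    N17 x:[9,17] y:[23/3,43/3] z:[15/2,33/2] -> hit [9,43/3], descend [19, 25]
      N19 x:[11,17] y:[12,43/3] z:[15/2,33/2] -> hit [12,43/3], descend [20, 32]
        N20 x:[11,15] y:[41/3,43/3] z:[14,33/2] -> hit [14,43/3] leaf, test {P4@t=14}
        N32 x:[14,17] y:[12,43/3] z:[15/2,21/2] -> miss, prune
      N25 x:[9,14] y:[23/3,12] z:[15/2,16] -> hit [9,12], descend [2, 22]
        N2 x:[10,14] y:[23/3,12] z:[10,23/2] -> hit [10,23/2], descend [4, 11]
          N4 x:[10,14] y:[32/3,12] z:[21/2,23/2] -> hit [32/3,23/2] leaf, test {P1@t=32/3}
          N11 x:[12,13] y:[23/3,29/3] z:[10,11] -> miss, prune
        N22 x:[9,13] y:[29/3,34/3] z:[15/2,16] -> hit [29/3,34/3], descend [12, 13]
          N12 x:[9,13] y:[11,34/3] z:[15/2,10] -> miss, prune
          N13 x:[9,12] y:[29/3,11] z:[13,16] -> miss, prune
    N18 x:[15,42] y:[7,32/3] z:[7,18] -> miss, prune

15 AABB tests over nodes [0, 15, 23, 17, 19, 20, 32, 25, 2, 4, 11, 22, 12, 13, 18]; 2 leaves entered; closest P1.

== RESULT ==
2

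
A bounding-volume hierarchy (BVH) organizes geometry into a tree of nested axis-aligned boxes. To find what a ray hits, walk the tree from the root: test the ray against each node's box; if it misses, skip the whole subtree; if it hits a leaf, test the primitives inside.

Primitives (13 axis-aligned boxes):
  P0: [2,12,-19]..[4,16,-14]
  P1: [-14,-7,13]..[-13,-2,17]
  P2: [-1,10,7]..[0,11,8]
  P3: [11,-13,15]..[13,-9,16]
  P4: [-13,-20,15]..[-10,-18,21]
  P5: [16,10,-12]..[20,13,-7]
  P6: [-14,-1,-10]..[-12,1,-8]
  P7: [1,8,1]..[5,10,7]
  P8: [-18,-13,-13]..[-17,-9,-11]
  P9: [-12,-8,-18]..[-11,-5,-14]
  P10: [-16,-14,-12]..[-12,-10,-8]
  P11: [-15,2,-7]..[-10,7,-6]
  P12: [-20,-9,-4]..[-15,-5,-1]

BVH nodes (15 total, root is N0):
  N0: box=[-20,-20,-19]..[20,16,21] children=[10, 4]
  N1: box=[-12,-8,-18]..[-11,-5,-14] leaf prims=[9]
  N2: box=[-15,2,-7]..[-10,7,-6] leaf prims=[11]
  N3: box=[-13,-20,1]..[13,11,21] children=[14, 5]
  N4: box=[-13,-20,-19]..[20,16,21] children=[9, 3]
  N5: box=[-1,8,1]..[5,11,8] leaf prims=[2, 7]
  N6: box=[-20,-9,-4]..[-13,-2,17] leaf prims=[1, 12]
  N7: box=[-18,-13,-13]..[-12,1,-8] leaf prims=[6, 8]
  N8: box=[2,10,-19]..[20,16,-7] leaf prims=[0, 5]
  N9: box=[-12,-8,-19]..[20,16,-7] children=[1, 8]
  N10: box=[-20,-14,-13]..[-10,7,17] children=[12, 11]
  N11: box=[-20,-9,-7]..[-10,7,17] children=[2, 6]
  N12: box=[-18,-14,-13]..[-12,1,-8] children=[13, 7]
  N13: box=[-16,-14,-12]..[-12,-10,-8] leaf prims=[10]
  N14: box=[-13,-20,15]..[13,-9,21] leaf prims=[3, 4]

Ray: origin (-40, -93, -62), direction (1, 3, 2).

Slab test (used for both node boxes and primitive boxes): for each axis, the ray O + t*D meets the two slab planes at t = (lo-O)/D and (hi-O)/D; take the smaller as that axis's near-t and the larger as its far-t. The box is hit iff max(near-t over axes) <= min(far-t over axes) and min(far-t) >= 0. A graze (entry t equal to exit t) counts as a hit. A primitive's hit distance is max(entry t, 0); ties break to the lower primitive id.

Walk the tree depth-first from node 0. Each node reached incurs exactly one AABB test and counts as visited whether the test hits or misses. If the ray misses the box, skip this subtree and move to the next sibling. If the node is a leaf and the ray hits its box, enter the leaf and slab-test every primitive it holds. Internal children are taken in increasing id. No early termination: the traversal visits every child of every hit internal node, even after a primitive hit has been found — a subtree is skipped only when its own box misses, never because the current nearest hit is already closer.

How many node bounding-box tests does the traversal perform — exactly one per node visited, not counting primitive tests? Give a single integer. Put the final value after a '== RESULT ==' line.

Traverse from the root:
N0 x:[20,60] y:[73/3,109/3] z:[43/2,83/2] -> hit [73/3,109/3], descend [4, 10]
  N4 x:[27,60] y:[73/3,109/3] z:[43/2,83/2] -> hit [27,109/3], descend [3, 9]
    N3 x:[27,53] y:[73/3,104/3] z:[63/2,83/2] -> hit [63/2,104/3], descend [5, 14]
      N5 x:[39,45] y:[101/3,104/3] z:[63/2,35] -> miss, prune
      N14 x:[27,53] y:[73/3,28] z:[77/2,83/2] -> miss, prune
    N9 x:[28,60] y:[85/3,109/3] z:[43/2,55/2] -> miss, prune
  N10 x:[20,30] y:[79/3,100/3] z:[49/2,79/2] -> hit [79/3,30], descend [11, 12]
    N11 x:[20,30] y:[28,100/3] z:[55/2,79/2] -> hit [28,30], descend [2, 6]
      N2 x:[25,30] y:[95/3,100/3] z:[55/2,28] -> miss, prune
      N6 x:[20,27] y:[28,91/3] z:[29,79/2] -> miss, prune
    N12 x:[22,28] y:[79/3,94/3] z:[49/2,27] -> hit [79/3,27], descend [7, 13]
      N7 x:[22,28] y:[80/3,94/3] z:[49/2,27] -> hit [80/3,27] leaf, test {P6(miss), P8(miss)}
      N13 x:[24,28] y:[79/3,83/3] z:[25,27] -> hit [79/3,27] leaf, test {P10@t=79/3}

order=[0, 4, 3, 5, 14, 9, 10, 11, 2, 6, 12, 7, 13]  |boxes|=13  |leaves|=2  hit=P10

== RESULT ==
13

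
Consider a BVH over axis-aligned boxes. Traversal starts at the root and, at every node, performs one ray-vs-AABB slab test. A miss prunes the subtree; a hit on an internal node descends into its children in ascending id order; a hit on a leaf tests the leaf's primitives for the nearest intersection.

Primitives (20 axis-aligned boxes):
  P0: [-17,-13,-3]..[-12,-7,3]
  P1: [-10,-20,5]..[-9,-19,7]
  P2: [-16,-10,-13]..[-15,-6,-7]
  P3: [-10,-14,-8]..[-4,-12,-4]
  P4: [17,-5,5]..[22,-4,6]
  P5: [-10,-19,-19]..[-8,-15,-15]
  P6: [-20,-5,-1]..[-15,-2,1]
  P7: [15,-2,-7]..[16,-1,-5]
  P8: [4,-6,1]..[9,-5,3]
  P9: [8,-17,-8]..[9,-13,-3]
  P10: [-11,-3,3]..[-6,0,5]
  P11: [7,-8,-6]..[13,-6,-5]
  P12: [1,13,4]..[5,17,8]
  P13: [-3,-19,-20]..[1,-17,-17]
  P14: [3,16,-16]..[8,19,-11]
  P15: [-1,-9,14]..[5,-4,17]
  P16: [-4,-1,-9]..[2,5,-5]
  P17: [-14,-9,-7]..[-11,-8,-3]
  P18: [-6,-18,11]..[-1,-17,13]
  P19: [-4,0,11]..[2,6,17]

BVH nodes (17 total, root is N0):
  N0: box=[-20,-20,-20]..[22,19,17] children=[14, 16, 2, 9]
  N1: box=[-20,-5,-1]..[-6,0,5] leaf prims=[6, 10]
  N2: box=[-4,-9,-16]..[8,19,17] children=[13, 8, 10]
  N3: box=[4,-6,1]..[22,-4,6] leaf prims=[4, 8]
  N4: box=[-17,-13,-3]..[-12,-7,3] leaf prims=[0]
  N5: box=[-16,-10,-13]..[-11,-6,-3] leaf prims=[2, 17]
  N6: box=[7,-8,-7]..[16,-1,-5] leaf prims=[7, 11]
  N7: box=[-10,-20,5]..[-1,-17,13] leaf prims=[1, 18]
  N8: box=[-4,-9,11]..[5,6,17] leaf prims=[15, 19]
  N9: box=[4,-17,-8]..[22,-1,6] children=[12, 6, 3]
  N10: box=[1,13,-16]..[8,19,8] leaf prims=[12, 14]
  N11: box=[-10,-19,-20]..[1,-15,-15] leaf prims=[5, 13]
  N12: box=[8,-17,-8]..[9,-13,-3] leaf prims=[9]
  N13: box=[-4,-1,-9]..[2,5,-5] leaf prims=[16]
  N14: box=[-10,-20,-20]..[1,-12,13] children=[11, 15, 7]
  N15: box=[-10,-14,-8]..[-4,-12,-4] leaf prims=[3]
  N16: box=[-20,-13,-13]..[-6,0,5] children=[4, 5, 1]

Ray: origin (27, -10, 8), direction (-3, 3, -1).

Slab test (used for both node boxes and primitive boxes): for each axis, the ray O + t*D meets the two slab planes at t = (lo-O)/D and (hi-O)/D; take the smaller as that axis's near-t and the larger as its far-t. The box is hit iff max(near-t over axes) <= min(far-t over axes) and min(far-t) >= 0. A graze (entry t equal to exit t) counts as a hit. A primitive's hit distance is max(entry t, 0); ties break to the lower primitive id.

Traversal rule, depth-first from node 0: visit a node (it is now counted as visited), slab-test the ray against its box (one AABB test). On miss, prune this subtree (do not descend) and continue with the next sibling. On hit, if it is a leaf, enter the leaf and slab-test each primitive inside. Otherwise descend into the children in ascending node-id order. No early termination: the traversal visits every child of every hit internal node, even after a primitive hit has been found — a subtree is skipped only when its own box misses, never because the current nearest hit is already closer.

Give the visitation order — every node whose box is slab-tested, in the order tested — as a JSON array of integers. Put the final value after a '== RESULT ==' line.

Walk:
N0 x:[5/3,47/3] y:[-10/3,29/3] z:[-9,28] -> hit [5/3,29/3], descend [2, 9, 14, 16]
  N2 x:[19/3,31/3] y:[1/3,29/3] z:[-9,24] -> hit [19/3,29/3], descend [8, 10, 13]
    N8 x:[22/3,31/3] y:[1/3,16/3] z:[-9,-3] -> miss, prune
    N10 x:[19/3,26/3] y:[23/3,29/3] z:[0,24] -> hit [23/3,26/3] leaf, test {P12(miss), P14(miss)}
    N13 x:[25/3,31/3] y:[3,5] z:[13,17] -> miss, prune
  N9 x:[5/3,23/3] y:[-7/3,3] z:[2,16] -> hit [2,3], descend [3, 6, 12]
    N3 x:[5/3,23/3] y:[4/3,2] z:[2,7] -> hit [2,2] leaf, test {P4@t=2, P8(miss)}
    N6 x:[11/3,20/3] y:[2/3,3] z:[13,15] -> miss, prune
    N12 x:[6,19/3] y:[-7/3,-1] z:[11,16] -> miss, prune
  N14 x:[26/3,37/3] y:[-10/3,-2/3] z:[-5,28] -> miss, prune
  N16 x:[11,47/3] y:[-1,10/3] z:[3,21] -> miss, prune

Summary -> nodes [0, 2, 8, 10, 13, 9, 3, 6, 12, 14, 16]; box-tests=11; leaf-entries=2; first=P4

== RESULT ==
[0, 2, 8, 10, 13, 9, 3, 6, 12, 14, 16]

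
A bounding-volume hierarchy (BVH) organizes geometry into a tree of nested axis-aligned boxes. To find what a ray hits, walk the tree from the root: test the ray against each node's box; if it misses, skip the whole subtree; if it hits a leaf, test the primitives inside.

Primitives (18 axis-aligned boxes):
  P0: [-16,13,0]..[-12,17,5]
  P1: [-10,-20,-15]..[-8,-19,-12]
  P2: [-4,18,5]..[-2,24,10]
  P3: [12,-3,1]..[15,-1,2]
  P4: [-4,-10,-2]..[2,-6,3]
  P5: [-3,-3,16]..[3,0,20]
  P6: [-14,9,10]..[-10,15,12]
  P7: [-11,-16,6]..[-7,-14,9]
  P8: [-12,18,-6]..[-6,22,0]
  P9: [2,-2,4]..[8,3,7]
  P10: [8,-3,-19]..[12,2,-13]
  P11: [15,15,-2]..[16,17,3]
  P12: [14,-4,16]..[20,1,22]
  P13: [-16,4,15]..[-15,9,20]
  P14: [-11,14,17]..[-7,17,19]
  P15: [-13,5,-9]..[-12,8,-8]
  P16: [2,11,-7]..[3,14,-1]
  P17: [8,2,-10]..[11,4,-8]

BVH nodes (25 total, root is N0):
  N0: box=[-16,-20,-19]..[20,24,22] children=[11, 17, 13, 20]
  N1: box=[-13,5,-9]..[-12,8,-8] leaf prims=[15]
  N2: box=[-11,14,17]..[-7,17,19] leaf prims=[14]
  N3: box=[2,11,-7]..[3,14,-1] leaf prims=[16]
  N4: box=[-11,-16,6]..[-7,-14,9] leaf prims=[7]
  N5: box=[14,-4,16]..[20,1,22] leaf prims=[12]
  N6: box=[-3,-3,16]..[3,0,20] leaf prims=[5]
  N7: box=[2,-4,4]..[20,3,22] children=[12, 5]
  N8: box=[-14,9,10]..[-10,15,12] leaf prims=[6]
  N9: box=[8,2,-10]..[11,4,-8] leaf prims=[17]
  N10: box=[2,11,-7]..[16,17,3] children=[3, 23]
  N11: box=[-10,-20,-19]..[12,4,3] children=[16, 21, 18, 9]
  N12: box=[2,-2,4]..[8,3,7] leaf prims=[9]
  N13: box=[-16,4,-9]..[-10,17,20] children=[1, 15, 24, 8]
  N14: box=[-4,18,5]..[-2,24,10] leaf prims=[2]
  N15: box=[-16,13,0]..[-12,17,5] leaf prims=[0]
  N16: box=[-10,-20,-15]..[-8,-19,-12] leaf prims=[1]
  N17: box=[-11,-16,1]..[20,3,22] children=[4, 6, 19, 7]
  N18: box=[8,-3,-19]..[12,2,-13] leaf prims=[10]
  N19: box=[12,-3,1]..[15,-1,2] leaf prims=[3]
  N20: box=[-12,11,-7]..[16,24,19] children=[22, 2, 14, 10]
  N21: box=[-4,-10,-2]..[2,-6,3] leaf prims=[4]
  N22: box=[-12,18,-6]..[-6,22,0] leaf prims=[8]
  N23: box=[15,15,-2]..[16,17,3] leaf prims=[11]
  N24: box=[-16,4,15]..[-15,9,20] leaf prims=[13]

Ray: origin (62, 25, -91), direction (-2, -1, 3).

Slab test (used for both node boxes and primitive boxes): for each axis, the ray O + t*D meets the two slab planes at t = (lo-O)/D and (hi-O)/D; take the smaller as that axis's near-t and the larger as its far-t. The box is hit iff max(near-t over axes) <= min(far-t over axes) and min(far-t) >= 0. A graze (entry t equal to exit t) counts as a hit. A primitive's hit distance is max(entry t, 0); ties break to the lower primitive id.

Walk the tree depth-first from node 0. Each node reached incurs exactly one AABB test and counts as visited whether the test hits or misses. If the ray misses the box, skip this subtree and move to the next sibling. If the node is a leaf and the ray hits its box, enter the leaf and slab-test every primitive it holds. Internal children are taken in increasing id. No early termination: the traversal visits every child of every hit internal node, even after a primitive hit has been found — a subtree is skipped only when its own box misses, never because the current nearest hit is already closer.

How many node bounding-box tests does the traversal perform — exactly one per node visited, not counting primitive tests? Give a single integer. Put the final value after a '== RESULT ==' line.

Trace the traversal:
N0 x:[21,39] y:[1,45] z:[24,113/3] -> hit [24,113/3], descend [11, 13, 17, 20]
  N11 x:[25,36] y:[21,45] z:[24,94/3] -> hit [25,94/3], descend [9, 16, 18, 21]
    N9 x:[51/2,27] y:[21,23] z:[27,83/3] -> miss, prune
    N16 x:[35,36] y:[44,45] z:[76/3,79/3] -> miss, prune
    N18 x:[25,27] y:[23,28] z:[24,26] -> hit [25,26] leaf, test {P10@t=25}
    N21 x:[30,33] y:[31,35] z:[89/3,94/3] -> hit [31,94/3] leaf, test {P4@t=31}
  N13 x:[36,39] y:[8,21] z:[82/3,37] -> miss, prune
  N17 x:[21,73/2] y:[22,41] z:[92/3,113/3] -> hit [92/3,73/2], descend [4, 6, 7, 19]
    N4 x:[69/2,73/2] y:[39,41] z:[97/3,100/3] -> miss, prune
    N6 x:[59/2,65/2] y:[25,28] z:[107/3,37] -> miss, prune
    N7 x:[21,30] y:[22,29] z:[95/3,113/3] -> miss, prune
    N19 x:[47/2,25] y:[26,28] z:[92/3,31] -> miss, prune
  N20 x:[23,37] y:[1,14] z:[28,110/3] -> miss, prune

Visited [0, 11, 9, 16, 18, 21, 13, 17, 4, 6, 7, 19, 20]. Tests: 13 box, 2 leaf. Nearest: P10.

== RESULT ==
13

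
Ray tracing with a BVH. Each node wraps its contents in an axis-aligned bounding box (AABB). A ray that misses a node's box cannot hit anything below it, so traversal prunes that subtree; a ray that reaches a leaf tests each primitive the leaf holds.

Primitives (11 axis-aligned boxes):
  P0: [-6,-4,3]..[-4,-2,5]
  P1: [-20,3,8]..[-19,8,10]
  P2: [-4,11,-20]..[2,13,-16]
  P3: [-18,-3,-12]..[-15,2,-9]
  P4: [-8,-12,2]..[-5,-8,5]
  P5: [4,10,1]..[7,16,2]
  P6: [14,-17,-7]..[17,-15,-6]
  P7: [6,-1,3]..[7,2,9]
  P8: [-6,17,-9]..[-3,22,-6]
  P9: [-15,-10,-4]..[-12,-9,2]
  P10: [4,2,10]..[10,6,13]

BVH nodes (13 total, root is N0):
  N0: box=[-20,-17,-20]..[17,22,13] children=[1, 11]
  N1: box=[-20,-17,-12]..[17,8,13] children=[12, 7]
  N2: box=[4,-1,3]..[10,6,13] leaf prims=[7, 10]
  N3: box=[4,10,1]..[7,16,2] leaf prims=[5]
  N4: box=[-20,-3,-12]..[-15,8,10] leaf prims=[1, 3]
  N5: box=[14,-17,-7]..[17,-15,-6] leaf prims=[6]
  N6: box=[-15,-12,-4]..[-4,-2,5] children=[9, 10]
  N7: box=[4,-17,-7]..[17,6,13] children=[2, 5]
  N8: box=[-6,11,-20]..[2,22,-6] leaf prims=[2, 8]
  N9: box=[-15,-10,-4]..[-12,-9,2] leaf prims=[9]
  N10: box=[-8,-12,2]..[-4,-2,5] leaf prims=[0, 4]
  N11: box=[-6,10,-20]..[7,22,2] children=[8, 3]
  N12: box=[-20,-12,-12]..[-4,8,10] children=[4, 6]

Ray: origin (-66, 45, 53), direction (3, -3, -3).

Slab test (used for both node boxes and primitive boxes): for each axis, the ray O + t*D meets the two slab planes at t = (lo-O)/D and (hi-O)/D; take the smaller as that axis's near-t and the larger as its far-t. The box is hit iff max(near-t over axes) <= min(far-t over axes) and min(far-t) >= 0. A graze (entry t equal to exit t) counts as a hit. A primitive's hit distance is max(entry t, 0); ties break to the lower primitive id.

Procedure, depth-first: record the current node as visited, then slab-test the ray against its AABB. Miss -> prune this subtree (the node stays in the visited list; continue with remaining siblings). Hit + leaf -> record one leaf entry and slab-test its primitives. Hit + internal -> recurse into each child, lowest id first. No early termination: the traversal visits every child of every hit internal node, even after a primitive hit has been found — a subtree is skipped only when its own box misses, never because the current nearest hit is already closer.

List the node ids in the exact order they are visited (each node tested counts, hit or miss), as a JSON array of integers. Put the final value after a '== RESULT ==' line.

Traverse from the root:
N0 x:[46/3,83/3] y:[23/3,62/3] z:[40/3,73/3] -> hit [46/3,62/3], descend [1, 11]
  N1 x:[46/3,83/3] y:[37/3,62/3] z:[40/3,65/3] -> hit [46/3,62/3], descend [7, 12]
    N7 x:[70/3,83/3] y:[13,62/3] z:[40/3,20] -> miss, prune
    N12 x:[46/3,62/3] y:[37/3,19] z:[43/3,65/3] -> hit [46/3,19], descend [4, 6]
      N4 x:[46/3,17] y:[37/3,16] z:[43/3,65/3] -> hit [46/3,16] leaf, test {P1(miss), P3(miss)}
      N6 x:[17,62/3] y:[47/3,19] z:[16,19] -> hit [17,19], descend [9, 10]
        N9 x:[17,18] y:[18,55/3] z:[17,19] -> hit [18,18] leaf, test {P9@t=18}
        N10 x:[58/3,62/3] y:[47/3,19] z:[16,17] -> miss, prune
  N11 x:[20,73/3] y:[23/3,35/3] z:[17,73/3] -> miss, prune

order=[0, 1, 7, 12, 4, 6, 9, 10, 11]  |boxes|=9  |leaves|=2  hit=P9

== RESULT ==
[0, 1, 7, 12, 4, 6, 9, 10, 11]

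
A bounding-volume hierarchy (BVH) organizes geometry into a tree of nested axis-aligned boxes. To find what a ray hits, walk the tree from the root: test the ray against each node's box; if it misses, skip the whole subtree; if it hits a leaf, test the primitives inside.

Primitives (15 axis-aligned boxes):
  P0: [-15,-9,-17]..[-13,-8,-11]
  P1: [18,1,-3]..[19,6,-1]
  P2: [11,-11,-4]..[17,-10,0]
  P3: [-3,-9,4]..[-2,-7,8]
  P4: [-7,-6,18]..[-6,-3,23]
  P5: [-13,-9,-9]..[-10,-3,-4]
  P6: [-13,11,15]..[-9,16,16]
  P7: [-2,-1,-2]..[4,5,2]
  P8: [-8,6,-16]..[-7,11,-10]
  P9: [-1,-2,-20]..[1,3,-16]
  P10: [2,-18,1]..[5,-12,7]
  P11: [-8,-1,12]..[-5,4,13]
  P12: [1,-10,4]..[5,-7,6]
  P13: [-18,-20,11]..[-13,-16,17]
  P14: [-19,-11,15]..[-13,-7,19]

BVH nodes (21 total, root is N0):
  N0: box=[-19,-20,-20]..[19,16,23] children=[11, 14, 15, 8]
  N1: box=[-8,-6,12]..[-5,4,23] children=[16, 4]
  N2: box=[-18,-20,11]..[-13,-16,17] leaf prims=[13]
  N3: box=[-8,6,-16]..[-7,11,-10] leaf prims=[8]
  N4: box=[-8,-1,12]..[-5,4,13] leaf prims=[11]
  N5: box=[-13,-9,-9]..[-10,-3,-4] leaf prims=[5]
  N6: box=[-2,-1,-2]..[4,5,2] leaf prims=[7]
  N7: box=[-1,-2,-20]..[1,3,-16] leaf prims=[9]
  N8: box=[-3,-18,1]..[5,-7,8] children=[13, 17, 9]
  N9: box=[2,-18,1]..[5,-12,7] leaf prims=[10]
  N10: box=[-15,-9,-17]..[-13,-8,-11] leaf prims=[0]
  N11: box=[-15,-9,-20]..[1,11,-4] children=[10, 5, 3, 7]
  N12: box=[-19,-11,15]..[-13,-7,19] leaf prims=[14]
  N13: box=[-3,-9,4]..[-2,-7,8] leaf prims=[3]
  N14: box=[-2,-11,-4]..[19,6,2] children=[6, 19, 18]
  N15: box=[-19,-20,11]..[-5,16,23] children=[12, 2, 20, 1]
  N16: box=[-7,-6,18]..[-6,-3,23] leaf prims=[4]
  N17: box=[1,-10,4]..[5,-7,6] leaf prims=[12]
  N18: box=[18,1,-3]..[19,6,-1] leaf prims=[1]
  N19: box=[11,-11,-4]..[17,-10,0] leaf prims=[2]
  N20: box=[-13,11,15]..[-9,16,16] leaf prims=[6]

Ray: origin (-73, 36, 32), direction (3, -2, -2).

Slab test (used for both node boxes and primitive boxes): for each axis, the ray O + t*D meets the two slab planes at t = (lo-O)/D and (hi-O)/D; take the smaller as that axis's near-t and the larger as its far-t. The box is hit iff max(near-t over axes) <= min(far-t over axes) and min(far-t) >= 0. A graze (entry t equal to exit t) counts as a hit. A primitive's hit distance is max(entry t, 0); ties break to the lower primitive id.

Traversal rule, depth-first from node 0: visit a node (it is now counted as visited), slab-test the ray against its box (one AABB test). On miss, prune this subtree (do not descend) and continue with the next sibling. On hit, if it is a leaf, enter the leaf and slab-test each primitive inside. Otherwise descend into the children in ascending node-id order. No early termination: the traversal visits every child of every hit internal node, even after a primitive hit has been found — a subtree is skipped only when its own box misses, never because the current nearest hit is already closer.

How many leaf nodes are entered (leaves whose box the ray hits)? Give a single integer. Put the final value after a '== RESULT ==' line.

Trace the traversal:
N0 x:[18,92/3] y:[10,28] z:[9/2,26] -> hit [18,26], descend [8, 11, 14, 15]
  N8 x:[70/3,26] y:[43/2,27] z:[12,31/2] -> miss, prune
  N11 x:[58/3,74/3] y:[25/2,45/2] z:[18,26] -> hit [58/3,45/2], descend [3, 5, 7, 10]
    N3 x:[65/3,22] y:[25/2,15] z:[21,24] -> miss, prune
    N5 x:[20,21] y:[39/2,45/2] z:[18,41/2] -> hit [20,41/2] leaf, test {P5@t=20}
    N7 x:[24,74/3] y:[33/2,19] z:[24,26] -> miss, prune
    N10 x:[58/3,20] y:[22,45/2] z:[43/2,49/2] -> miss, prune
  N14 x:[71/3,92/3] y:[15,47/2] z:[15,18] -> miss, prune
  N15 x:[18,68/3] y:[10,28] z:[9/2,21/2] -> miss, prune

Summary -> nodes [0, 8, 11, 3, 5, 7, 10, 14, 15]; box-tests=9; leaf-entries=1; first=P5

== RESULT ==
1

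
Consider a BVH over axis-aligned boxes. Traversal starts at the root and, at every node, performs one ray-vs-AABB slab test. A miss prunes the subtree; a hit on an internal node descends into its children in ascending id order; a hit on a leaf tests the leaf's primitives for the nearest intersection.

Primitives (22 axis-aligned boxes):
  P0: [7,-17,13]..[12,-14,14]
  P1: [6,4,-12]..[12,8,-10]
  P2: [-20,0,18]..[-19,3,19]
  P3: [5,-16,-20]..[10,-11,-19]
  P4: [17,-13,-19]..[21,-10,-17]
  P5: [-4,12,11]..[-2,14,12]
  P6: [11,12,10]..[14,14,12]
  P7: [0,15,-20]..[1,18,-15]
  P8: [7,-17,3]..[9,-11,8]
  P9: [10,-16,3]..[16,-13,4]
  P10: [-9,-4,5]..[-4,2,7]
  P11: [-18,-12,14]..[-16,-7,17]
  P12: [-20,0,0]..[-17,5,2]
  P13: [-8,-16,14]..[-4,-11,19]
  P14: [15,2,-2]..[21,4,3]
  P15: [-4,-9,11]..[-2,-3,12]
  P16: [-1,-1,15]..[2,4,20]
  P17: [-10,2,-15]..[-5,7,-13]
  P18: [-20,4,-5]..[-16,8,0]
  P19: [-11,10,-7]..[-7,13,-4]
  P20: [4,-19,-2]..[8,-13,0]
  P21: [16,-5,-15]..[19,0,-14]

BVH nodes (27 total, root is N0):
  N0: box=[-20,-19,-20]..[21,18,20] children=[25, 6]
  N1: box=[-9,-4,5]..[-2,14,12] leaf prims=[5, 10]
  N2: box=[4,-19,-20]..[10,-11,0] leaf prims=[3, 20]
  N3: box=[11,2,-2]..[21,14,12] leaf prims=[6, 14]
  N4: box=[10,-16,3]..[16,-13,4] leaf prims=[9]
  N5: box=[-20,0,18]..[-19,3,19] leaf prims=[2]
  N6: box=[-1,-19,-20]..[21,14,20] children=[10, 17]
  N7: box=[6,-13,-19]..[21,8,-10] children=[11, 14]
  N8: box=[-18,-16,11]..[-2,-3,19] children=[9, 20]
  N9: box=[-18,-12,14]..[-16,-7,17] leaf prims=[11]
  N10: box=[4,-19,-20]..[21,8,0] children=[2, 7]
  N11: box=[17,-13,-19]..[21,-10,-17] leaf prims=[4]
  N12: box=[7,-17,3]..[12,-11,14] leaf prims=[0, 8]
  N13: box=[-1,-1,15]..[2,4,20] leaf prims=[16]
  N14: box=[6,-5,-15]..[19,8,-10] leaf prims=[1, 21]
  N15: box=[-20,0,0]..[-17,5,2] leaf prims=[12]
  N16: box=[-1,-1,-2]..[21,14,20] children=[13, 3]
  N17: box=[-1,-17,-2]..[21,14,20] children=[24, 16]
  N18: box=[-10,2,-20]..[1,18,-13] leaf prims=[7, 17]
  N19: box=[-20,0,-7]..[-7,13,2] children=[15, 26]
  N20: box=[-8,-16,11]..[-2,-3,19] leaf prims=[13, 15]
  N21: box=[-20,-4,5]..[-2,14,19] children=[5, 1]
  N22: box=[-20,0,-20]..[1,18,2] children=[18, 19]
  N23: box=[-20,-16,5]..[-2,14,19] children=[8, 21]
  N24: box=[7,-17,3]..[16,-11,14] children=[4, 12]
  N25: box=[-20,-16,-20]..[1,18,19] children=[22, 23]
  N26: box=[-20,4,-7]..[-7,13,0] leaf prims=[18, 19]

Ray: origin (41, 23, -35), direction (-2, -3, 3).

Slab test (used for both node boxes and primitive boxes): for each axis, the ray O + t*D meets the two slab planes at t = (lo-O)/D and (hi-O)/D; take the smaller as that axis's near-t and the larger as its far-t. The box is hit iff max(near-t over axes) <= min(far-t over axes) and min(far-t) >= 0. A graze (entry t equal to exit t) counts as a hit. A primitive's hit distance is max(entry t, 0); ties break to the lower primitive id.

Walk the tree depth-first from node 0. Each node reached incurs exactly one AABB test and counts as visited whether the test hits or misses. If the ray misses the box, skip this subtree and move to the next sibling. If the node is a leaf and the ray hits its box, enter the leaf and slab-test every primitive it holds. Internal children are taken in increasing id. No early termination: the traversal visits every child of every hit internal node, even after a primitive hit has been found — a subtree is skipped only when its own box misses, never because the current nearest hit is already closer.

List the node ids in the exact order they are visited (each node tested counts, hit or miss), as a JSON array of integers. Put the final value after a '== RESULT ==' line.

Traverse from the root:
N0 x:[10,61/2] y:[5/3,14] z:[5,55/3] -> hit [10,14], descend [6, 25]
  N6 x:[10,21] y:[3,14] z:[5,55/3] -> hit [10,14], descend [10, 17]
    N10 x:[10,37/2] y:[5,14] z:[5,35/3] -> hit [10,35/3], descend [2, 7]
      N2 x:[31/2,37/2] y:[34/3,14] z:[5,35/3] -> miss, prune
      N7 x:[10,35/2] y:[5,12] z:[16/3,25/3] -> miss, prune
    N17 x:[10,21] y:[3,40/3] z:[11,55/3] -> hit [11,40/3], descend [16, 24]
      N16 x:[10,21] y:[3,8] z:[11,55/3] -> miss, prune
      N24 x:[25/2,17] y:[34/3,40/3] z:[38/3,49/3] -> hit [38/3,40/3], descend [4, 12]
        N4 x:[25/2,31/2] y:[12,13] z:[38/3,13] -> hit [38/3,13] leaf, test {P9@t=38/3}
        N12 x:[29/2,17] y:[34/3,40/3] z:[38/3,49/3] -> miss, prune
  N25 x:[20,61/2] y:[5/3,13] z:[5,18] -> miss, prune

11 AABB tests over nodes [0, 6, 10, 2, 7, 17, 16, 24, 4, 12, 25]; 1 leaf entered; closest P9.

== RESULT ==
[0, 6, 10, 2, 7, 17, 16, 24, 4, 12, 25]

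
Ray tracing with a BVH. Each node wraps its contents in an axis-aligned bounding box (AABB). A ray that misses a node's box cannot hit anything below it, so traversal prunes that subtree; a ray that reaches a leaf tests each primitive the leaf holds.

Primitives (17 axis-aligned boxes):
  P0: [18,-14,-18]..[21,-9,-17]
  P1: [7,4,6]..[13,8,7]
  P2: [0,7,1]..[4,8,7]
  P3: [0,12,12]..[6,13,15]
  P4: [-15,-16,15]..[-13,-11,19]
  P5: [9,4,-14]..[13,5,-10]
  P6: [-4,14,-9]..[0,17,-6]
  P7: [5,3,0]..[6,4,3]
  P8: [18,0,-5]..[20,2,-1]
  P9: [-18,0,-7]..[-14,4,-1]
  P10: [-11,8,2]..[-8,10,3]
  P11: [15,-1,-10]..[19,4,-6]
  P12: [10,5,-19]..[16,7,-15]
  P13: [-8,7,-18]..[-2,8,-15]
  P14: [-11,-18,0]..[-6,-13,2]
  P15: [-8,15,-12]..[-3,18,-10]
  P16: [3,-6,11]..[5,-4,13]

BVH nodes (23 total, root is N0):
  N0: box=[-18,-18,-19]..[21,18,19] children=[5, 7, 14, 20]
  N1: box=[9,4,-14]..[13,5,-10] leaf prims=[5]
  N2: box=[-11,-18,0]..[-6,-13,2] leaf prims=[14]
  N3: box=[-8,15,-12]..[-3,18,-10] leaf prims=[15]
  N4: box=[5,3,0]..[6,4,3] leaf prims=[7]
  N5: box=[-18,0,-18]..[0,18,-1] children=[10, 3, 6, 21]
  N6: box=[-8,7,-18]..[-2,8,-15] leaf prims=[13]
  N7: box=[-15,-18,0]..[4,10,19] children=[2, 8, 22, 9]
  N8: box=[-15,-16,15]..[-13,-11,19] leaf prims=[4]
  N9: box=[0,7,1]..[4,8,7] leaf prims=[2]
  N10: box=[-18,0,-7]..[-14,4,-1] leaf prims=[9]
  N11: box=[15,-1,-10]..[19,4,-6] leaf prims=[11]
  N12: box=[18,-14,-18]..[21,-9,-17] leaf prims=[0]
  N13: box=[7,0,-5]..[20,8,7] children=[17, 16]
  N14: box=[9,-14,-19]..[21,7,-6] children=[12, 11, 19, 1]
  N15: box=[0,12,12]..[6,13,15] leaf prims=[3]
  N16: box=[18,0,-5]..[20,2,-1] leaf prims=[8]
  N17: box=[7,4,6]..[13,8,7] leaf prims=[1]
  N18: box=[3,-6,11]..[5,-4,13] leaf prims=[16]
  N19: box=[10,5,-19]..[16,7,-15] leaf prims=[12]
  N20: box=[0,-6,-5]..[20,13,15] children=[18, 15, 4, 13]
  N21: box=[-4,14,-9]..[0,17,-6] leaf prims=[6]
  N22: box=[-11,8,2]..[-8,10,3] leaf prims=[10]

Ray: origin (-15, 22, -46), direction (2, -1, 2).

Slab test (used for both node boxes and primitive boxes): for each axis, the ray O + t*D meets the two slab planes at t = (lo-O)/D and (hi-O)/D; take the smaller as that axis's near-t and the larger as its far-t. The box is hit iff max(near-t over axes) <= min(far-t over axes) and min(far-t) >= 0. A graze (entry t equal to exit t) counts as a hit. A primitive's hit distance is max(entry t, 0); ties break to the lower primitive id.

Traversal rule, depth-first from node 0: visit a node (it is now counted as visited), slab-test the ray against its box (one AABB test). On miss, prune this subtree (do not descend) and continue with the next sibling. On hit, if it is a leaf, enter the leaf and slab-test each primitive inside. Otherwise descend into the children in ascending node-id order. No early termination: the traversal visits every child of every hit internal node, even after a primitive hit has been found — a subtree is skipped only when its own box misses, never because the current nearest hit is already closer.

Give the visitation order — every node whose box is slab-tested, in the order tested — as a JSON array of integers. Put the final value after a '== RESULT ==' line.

Trace the traversal:
N0 x:[-3/2,18] y:[4,40] z:[27/2,65/2] -> hit [27/2,18], descend [5, 7, 14, 20]
  N5 x:[-3/2,15/2] y:[4,22] z:[14,45/2] -> miss, prune
  N7 x:[0,19/2] y:[12,40] z:[23,65/2] -> miss, prune
  N14 x:[12,18] y:[15,36] z:[27/2,20] -> hit [15,18], descend [1, 11, 12, 19]
    N1 x:[12,14] y:[17,18] z:[16,18] -> miss, prune
    N11 x:[15,17] y:[18,23] z:[18,20] -> miss, prune
    N12 x:[33/2,18] y:[31,36] z:[14,29/2] -> miss, prune
    N19 x:[25/2,31/2] y:[15,17] z:[27/2,31/2] -> hit [15,31/2] leaf, test {P12@t=15}
  N20 x:[15/2,35/2] y:[9,28] z:[41/2,61/2] -> miss, prune

Summary -> nodes [0, 5, 7, 14, 1, 11, 12, 19, 20]; box-tests=9; leaf-entries=1; first=P12

== RESULT ==
[0, 5, 7, 14, 1, 11, 12, 19, 20]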